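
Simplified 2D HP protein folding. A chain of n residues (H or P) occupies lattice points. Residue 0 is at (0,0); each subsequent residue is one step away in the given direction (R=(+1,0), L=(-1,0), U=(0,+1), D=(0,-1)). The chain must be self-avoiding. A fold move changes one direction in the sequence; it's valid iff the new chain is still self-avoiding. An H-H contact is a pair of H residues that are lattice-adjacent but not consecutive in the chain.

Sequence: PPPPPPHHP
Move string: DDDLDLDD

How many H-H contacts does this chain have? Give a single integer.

Positions: [(0, 0), (0, -1), (0, -2), (0, -3), (-1, -3), (-1, -4), (-2, -4), (-2, -5), (-2, -6)]
No H-H contacts found.

Answer: 0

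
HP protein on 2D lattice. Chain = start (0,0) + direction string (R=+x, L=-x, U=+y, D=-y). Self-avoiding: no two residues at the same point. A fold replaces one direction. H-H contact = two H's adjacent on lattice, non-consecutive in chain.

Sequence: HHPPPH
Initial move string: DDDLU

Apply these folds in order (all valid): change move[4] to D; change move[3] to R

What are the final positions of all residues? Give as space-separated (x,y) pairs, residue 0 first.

Initial moves: DDDLU
Fold: move[4]->D => DDDLD (positions: [(0, 0), (0, -1), (0, -2), (0, -3), (-1, -3), (-1, -4)])
Fold: move[3]->R => DDDRD (positions: [(0, 0), (0, -1), (0, -2), (0, -3), (1, -3), (1, -4)])

Answer: (0,0) (0,-1) (0,-2) (0,-3) (1,-3) (1,-4)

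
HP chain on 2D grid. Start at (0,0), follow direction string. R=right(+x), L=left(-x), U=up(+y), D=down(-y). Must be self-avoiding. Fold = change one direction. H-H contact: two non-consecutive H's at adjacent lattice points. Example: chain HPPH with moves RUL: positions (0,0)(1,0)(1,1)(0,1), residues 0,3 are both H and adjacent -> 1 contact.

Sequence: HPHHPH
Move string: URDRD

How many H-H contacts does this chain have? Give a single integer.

Positions: [(0, 0), (0, 1), (1, 1), (1, 0), (2, 0), (2, -1)]
H-H contact: residue 0 @(0,0) - residue 3 @(1, 0)

Answer: 1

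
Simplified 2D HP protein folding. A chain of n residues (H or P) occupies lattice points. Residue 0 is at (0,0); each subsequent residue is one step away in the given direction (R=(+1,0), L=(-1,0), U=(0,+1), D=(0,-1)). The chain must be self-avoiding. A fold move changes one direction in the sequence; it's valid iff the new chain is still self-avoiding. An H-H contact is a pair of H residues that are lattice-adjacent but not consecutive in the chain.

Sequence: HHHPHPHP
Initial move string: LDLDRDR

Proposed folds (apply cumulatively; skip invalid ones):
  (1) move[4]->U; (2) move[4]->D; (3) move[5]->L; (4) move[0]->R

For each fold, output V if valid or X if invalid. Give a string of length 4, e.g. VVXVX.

Answer: XVXV

Derivation:
Initial: LDLDRDR -> [(0, 0), (-1, 0), (-1, -1), (-2, -1), (-2, -2), (-1, -2), (-1, -3), (0, -3)]
Fold 1: move[4]->U => LDLDUDR INVALID (collision), skipped
Fold 2: move[4]->D => LDLDDDR VALID
Fold 3: move[5]->L => LDLDDLR INVALID (collision), skipped
Fold 4: move[0]->R => RDLDDDR VALID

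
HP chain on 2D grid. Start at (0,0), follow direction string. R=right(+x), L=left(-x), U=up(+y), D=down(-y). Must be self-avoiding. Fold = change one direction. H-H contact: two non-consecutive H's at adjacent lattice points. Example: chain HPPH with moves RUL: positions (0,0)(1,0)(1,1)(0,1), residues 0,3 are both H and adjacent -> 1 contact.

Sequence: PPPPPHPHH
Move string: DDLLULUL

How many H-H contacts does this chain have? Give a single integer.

Answer: 0

Derivation:
Positions: [(0, 0), (0, -1), (0, -2), (-1, -2), (-2, -2), (-2, -1), (-3, -1), (-3, 0), (-4, 0)]
No H-H contacts found.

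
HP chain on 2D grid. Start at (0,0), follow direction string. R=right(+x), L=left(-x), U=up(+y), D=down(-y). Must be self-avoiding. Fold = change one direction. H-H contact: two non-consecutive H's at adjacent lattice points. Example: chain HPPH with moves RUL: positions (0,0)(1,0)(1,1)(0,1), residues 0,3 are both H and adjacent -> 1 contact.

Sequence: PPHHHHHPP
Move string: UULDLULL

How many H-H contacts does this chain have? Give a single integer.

Positions: [(0, 0), (0, 1), (0, 2), (-1, 2), (-1, 1), (-2, 1), (-2, 2), (-3, 2), (-4, 2)]
H-H contact: residue 3 @(-1,2) - residue 6 @(-2, 2)

Answer: 1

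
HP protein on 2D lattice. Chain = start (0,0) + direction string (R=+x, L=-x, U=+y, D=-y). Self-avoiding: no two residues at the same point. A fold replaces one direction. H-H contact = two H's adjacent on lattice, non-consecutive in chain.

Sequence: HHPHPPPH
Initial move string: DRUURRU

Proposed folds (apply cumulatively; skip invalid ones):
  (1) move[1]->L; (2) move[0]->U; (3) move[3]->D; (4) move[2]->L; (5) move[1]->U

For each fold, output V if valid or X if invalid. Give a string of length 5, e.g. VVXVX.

Answer: VVXVV

Derivation:
Initial: DRUURRU -> [(0, 0), (0, -1), (1, -1), (1, 0), (1, 1), (2, 1), (3, 1), (3, 2)]
Fold 1: move[1]->L => DLUURRU VALID
Fold 2: move[0]->U => ULUURRU VALID
Fold 3: move[3]->D => ULUDRRU INVALID (collision), skipped
Fold 4: move[2]->L => ULLURRU VALID
Fold 5: move[1]->U => UULURRU VALID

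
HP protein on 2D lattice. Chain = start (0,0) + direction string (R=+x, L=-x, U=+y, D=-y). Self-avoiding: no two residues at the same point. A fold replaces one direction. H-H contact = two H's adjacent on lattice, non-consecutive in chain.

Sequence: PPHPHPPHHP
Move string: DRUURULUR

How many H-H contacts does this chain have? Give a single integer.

Answer: 1

Derivation:
Positions: [(0, 0), (0, -1), (1, -1), (1, 0), (1, 1), (2, 1), (2, 2), (1, 2), (1, 3), (2, 3)]
H-H contact: residue 4 @(1,1) - residue 7 @(1, 2)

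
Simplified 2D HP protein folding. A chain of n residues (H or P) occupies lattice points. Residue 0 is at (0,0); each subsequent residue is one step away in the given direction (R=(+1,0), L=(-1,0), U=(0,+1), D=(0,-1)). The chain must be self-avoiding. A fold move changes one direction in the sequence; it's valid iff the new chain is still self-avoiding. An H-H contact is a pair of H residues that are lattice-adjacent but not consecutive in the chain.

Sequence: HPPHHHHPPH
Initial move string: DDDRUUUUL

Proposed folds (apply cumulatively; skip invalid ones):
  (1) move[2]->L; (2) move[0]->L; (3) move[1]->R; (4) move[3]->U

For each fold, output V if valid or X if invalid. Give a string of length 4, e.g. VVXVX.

Answer: XXVX

Derivation:
Initial: DDDRUUUUL -> [(0, 0), (0, -1), (0, -2), (0, -3), (1, -3), (1, -2), (1, -1), (1, 0), (1, 1), (0, 1)]
Fold 1: move[2]->L => DDLRUUUUL INVALID (collision), skipped
Fold 2: move[0]->L => LDDRUUUUL INVALID (collision), skipped
Fold 3: move[1]->R => DRDRUUUUL VALID
Fold 4: move[3]->U => DRDUUUUUL INVALID (collision), skipped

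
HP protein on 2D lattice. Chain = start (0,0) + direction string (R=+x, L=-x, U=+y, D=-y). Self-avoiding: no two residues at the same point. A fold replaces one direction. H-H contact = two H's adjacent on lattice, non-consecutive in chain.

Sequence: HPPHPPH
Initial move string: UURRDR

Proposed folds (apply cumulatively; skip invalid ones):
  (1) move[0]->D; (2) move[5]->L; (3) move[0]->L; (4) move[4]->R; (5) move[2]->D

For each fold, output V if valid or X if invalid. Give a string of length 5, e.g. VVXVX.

Initial: UURRDR -> [(0, 0), (0, 1), (0, 2), (1, 2), (2, 2), (2, 1), (3, 1)]
Fold 1: move[0]->D => DURRDR INVALID (collision), skipped
Fold 2: move[5]->L => UURRDL VALID
Fold 3: move[0]->L => LURRDL INVALID (collision), skipped
Fold 4: move[4]->R => UURRRL INVALID (collision), skipped
Fold 5: move[2]->D => UUDRDL INVALID (collision), skipped

Answer: XVXXX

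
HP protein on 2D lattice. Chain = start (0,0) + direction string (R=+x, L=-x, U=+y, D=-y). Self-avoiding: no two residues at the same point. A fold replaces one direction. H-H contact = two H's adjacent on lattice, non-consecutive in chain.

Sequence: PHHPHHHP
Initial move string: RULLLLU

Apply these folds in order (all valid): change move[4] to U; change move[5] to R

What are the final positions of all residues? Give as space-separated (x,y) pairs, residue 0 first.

Initial moves: RULLLLU
Fold: move[4]->U => RULLULU (positions: [(0, 0), (1, 0), (1, 1), (0, 1), (-1, 1), (-1, 2), (-2, 2), (-2, 3)])
Fold: move[5]->R => RULLURU (positions: [(0, 0), (1, 0), (1, 1), (0, 1), (-1, 1), (-1, 2), (0, 2), (0, 3)])

Answer: (0,0) (1,0) (1,1) (0,1) (-1,1) (-1,2) (0,2) (0,3)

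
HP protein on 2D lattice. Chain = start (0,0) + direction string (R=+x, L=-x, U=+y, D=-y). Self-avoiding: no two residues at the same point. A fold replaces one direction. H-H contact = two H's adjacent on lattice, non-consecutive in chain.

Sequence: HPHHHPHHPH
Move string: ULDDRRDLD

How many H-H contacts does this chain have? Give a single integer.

Positions: [(0, 0), (0, 1), (-1, 1), (-1, 0), (-1, -1), (0, -1), (1, -1), (1, -2), (0, -2), (0, -3)]
H-H contact: residue 0 @(0,0) - residue 3 @(-1, 0)

Answer: 1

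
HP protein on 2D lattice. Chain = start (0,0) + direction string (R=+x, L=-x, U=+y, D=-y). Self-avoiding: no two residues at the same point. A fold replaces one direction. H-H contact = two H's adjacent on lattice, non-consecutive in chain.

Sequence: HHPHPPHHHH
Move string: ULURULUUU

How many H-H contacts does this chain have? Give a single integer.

Answer: 1

Derivation:
Positions: [(0, 0), (0, 1), (-1, 1), (-1, 2), (0, 2), (0, 3), (-1, 3), (-1, 4), (-1, 5), (-1, 6)]
H-H contact: residue 3 @(-1,2) - residue 6 @(-1, 3)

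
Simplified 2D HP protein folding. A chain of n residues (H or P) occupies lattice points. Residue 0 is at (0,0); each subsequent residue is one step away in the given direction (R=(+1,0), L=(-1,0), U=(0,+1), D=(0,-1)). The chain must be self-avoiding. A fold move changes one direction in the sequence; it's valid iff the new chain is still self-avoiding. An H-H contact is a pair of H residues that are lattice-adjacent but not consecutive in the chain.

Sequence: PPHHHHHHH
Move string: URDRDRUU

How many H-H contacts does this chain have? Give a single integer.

Answer: 1

Derivation:
Positions: [(0, 0), (0, 1), (1, 1), (1, 0), (2, 0), (2, -1), (3, -1), (3, 0), (3, 1)]
H-H contact: residue 4 @(2,0) - residue 7 @(3, 0)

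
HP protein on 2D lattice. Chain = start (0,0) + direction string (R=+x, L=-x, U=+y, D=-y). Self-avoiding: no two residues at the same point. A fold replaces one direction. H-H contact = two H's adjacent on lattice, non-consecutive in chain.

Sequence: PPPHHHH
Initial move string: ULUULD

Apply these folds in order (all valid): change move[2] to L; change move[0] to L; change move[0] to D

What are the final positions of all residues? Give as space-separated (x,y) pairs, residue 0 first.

Answer: (0,0) (0,-1) (-1,-1) (-2,-1) (-2,0) (-3,0) (-3,-1)

Derivation:
Initial moves: ULUULD
Fold: move[2]->L => ULLULD (positions: [(0, 0), (0, 1), (-1, 1), (-2, 1), (-2, 2), (-3, 2), (-3, 1)])
Fold: move[0]->L => LLLULD (positions: [(0, 0), (-1, 0), (-2, 0), (-3, 0), (-3, 1), (-4, 1), (-4, 0)])
Fold: move[0]->D => DLLULD (positions: [(0, 0), (0, -1), (-1, -1), (-2, -1), (-2, 0), (-3, 0), (-3, -1)])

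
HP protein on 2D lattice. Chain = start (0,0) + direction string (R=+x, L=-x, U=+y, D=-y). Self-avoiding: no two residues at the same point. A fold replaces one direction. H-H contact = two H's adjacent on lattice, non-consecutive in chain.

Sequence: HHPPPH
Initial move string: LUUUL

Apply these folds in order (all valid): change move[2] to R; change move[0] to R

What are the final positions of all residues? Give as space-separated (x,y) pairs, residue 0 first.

Initial moves: LUUUL
Fold: move[2]->R => LURUL (positions: [(0, 0), (-1, 0), (-1, 1), (0, 1), (0, 2), (-1, 2)])
Fold: move[0]->R => RURUL (positions: [(0, 0), (1, 0), (1, 1), (2, 1), (2, 2), (1, 2)])

Answer: (0,0) (1,0) (1,1) (2,1) (2,2) (1,2)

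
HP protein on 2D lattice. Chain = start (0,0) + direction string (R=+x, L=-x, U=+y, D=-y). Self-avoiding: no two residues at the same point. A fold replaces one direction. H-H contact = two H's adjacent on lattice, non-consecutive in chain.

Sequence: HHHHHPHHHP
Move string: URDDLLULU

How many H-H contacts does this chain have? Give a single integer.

Answer: 2

Derivation:
Positions: [(0, 0), (0, 1), (1, 1), (1, 0), (1, -1), (0, -1), (-1, -1), (-1, 0), (-2, 0), (-2, 1)]
H-H contact: residue 0 @(0,0) - residue 3 @(1, 0)
H-H contact: residue 0 @(0,0) - residue 7 @(-1, 0)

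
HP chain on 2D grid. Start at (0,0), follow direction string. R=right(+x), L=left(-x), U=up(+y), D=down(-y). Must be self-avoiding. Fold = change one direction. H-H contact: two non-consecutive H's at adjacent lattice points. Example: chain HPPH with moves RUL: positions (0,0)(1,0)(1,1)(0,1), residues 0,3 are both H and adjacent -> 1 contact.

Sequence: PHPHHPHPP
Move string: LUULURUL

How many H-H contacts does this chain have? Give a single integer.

Positions: [(0, 0), (-1, 0), (-1, 1), (-1, 2), (-2, 2), (-2, 3), (-1, 3), (-1, 4), (-2, 4)]
H-H contact: residue 3 @(-1,2) - residue 6 @(-1, 3)

Answer: 1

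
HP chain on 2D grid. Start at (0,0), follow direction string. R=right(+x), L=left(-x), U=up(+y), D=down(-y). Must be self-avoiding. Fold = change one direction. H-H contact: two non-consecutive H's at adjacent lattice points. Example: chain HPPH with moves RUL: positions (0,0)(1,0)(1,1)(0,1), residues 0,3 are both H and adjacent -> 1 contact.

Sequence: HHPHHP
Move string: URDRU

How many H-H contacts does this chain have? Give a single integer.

Answer: 1

Derivation:
Positions: [(0, 0), (0, 1), (1, 1), (1, 0), (2, 0), (2, 1)]
H-H contact: residue 0 @(0,0) - residue 3 @(1, 0)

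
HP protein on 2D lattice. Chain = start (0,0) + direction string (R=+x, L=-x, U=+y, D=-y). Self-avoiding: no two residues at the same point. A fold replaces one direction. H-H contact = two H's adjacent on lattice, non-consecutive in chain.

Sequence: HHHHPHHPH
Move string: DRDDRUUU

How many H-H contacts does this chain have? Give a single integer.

Answer: 1

Derivation:
Positions: [(0, 0), (0, -1), (1, -1), (1, -2), (1, -3), (2, -3), (2, -2), (2, -1), (2, 0)]
H-H contact: residue 3 @(1,-2) - residue 6 @(2, -2)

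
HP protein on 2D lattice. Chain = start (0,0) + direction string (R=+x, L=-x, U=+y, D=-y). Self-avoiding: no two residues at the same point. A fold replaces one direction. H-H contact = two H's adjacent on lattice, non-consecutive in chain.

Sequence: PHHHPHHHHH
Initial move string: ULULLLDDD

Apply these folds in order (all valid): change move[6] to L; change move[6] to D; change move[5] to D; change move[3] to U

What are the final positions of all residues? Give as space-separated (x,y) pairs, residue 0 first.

Answer: (0,0) (0,1) (-1,1) (-1,2) (-1,3) (-2,3) (-2,2) (-2,1) (-2,0) (-2,-1)

Derivation:
Initial moves: ULULLLDDD
Fold: move[6]->L => ULULLLLDD (positions: [(0, 0), (0, 1), (-1, 1), (-1, 2), (-2, 2), (-3, 2), (-4, 2), (-5, 2), (-5, 1), (-5, 0)])
Fold: move[6]->D => ULULLLDDD (positions: [(0, 0), (0, 1), (-1, 1), (-1, 2), (-2, 2), (-3, 2), (-4, 2), (-4, 1), (-4, 0), (-4, -1)])
Fold: move[5]->D => ULULLDDDD (positions: [(0, 0), (0, 1), (-1, 1), (-1, 2), (-2, 2), (-3, 2), (-3, 1), (-3, 0), (-3, -1), (-3, -2)])
Fold: move[3]->U => ULUULDDDD (positions: [(0, 0), (0, 1), (-1, 1), (-1, 2), (-1, 3), (-2, 3), (-2, 2), (-2, 1), (-2, 0), (-2, -1)])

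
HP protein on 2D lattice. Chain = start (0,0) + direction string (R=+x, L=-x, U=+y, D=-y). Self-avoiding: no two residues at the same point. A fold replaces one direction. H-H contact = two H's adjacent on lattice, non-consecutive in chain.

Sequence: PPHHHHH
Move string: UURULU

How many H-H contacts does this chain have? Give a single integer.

Positions: [(0, 0), (0, 1), (0, 2), (1, 2), (1, 3), (0, 3), (0, 4)]
H-H contact: residue 2 @(0,2) - residue 5 @(0, 3)

Answer: 1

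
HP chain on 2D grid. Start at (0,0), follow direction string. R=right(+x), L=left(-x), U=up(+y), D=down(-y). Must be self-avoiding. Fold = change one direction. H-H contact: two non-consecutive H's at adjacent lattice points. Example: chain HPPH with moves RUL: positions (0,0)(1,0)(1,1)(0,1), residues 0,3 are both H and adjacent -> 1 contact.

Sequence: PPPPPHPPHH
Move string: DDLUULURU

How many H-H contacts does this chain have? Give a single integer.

Answer: 1

Derivation:
Positions: [(0, 0), (0, -1), (0, -2), (-1, -2), (-1, -1), (-1, 0), (-2, 0), (-2, 1), (-1, 1), (-1, 2)]
H-H contact: residue 5 @(-1,0) - residue 8 @(-1, 1)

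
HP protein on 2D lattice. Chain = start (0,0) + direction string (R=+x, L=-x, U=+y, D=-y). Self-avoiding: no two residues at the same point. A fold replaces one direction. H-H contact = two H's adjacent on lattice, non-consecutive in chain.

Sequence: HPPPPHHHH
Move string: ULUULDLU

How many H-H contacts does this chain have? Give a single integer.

Answer: 1

Derivation:
Positions: [(0, 0), (0, 1), (-1, 1), (-1, 2), (-1, 3), (-2, 3), (-2, 2), (-3, 2), (-3, 3)]
H-H contact: residue 5 @(-2,3) - residue 8 @(-3, 3)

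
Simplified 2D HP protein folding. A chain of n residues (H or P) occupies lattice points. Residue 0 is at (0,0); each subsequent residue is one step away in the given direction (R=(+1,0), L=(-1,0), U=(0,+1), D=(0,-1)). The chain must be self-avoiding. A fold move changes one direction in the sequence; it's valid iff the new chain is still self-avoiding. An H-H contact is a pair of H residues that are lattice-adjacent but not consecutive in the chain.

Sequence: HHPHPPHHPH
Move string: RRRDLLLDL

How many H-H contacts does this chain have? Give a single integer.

Answer: 2

Derivation:
Positions: [(0, 0), (1, 0), (2, 0), (3, 0), (3, -1), (2, -1), (1, -1), (0, -1), (0, -2), (-1, -2)]
H-H contact: residue 0 @(0,0) - residue 7 @(0, -1)
H-H contact: residue 1 @(1,0) - residue 6 @(1, -1)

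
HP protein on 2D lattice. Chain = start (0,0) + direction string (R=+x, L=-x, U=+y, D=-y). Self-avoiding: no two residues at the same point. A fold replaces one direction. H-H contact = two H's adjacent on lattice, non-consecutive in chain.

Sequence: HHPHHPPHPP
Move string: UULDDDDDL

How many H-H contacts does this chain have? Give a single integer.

Answer: 1

Derivation:
Positions: [(0, 0), (0, 1), (0, 2), (-1, 2), (-1, 1), (-1, 0), (-1, -1), (-1, -2), (-1, -3), (-2, -3)]
H-H contact: residue 1 @(0,1) - residue 4 @(-1, 1)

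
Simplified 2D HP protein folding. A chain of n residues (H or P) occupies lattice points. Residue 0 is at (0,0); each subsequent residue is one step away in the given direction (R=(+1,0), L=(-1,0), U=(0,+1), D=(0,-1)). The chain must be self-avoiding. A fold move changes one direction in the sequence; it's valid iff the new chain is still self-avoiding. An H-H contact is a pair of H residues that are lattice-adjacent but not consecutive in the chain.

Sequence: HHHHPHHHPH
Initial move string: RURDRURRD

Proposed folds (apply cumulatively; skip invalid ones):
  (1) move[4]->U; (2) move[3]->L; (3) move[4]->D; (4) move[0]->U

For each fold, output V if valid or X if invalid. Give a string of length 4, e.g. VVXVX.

Initial: RURDRURRD -> [(0, 0), (1, 0), (1, 1), (2, 1), (2, 0), (3, 0), (3, 1), (4, 1), (5, 1), (5, 0)]
Fold 1: move[4]->U => RURDUURRD INVALID (collision), skipped
Fold 2: move[3]->L => RURLRURRD INVALID (collision), skipped
Fold 3: move[4]->D => RURDDURRD INVALID (collision), skipped
Fold 4: move[0]->U => UURDRURRD VALID

Answer: XXXV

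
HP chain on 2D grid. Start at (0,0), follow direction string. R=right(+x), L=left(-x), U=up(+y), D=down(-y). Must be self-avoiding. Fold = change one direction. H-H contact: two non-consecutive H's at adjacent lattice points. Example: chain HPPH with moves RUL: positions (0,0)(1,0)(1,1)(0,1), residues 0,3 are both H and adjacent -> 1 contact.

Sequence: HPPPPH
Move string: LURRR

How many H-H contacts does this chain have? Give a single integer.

Positions: [(0, 0), (-1, 0), (-1, 1), (0, 1), (1, 1), (2, 1)]
No H-H contacts found.

Answer: 0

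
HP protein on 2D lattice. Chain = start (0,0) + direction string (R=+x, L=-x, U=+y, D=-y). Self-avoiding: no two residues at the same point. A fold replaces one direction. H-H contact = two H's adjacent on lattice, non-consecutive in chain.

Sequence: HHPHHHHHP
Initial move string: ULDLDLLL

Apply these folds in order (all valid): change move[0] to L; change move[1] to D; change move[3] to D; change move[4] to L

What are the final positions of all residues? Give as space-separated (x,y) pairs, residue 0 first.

Initial moves: ULDLDLLL
Fold: move[0]->L => LLDLDLLL (positions: [(0, 0), (-1, 0), (-2, 0), (-2, -1), (-3, -1), (-3, -2), (-4, -2), (-5, -2), (-6, -2)])
Fold: move[1]->D => LDDLDLLL (positions: [(0, 0), (-1, 0), (-1, -1), (-1, -2), (-2, -2), (-2, -3), (-3, -3), (-4, -3), (-5, -3)])
Fold: move[3]->D => LDDDDLLL (positions: [(0, 0), (-1, 0), (-1, -1), (-1, -2), (-1, -3), (-1, -4), (-2, -4), (-3, -4), (-4, -4)])
Fold: move[4]->L => LDDDLLLL (positions: [(0, 0), (-1, 0), (-1, -1), (-1, -2), (-1, -3), (-2, -3), (-3, -3), (-4, -3), (-5, -3)])

Answer: (0,0) (-1,0) (-1,-1) (-1,-2) (-1,-3) (-2,-3) (-3,-3) (-4,-3) (-5,-3)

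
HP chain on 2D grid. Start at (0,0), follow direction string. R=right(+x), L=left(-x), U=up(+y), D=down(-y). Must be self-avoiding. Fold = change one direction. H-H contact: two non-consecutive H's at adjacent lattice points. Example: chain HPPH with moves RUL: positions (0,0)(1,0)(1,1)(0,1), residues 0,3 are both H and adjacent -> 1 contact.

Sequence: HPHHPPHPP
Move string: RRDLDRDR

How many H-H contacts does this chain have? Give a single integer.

Answer: 1

Derivation:
Positions: [(0, 0), (1, 0), (2, 0), (2, -1), (1, -1), (1, -2), (2, -2), (2, -3), (3, -3)]
H-H contact: residue 3 @(2,-1) - residue 6 @(2, -2)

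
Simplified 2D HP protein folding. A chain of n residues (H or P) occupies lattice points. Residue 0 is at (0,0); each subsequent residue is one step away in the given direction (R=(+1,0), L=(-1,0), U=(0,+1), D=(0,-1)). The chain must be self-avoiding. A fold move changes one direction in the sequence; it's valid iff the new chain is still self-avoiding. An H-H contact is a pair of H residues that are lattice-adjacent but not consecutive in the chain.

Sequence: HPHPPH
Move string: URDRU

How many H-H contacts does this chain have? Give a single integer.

Answer: 1

Derivation:
Positions: [(0, 0), (0, 1), (1, 1), (1, 0), (2, 0), (2, 1)]
H-H contact: residue 2 @(1,1) - residue 5 @(2, 1)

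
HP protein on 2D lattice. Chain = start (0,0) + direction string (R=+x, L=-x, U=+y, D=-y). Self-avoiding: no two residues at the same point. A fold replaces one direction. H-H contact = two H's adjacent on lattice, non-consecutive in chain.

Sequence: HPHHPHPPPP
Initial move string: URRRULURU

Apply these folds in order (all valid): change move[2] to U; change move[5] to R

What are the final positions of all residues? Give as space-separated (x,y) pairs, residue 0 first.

Answer: (0,0) (0,1) (1,1) (1,2) (2,2) (2,3) (3,3) (3,4) (4,4) (4,5)

Derivation:
Initial moves: URRRULURU
Fold: move[2]->U => URURULURU (positions: [(0, 0), (0, 1), (1, 1), (1, 2), (2, 2), (2, 3), (1, 3), (1, 4), (2, 4), (2, 5)])
Fold: move[5]->R => URURURURU (positions: [(0, 0), (0, 1), (1, 1), (1, 2), (2, 2), (2, 3), (3, 3), (3, 4), (4, 4), (4, 5)])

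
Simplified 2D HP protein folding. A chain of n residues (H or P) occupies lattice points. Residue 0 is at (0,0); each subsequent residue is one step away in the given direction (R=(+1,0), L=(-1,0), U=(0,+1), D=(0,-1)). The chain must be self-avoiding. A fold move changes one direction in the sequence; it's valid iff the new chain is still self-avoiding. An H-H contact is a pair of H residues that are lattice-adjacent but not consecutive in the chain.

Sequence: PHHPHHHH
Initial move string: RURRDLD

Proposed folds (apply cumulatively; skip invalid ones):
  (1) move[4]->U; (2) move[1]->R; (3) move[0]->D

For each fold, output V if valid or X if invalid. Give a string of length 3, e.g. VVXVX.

Initial: RURRDLD -> [(0, 0), (1, 0), (1, 1), (2, 1), (3, 1), (3, 0), (2, 0), (2, -1)]
Fold 1: move[4]->U => RURRULD INVALID (collision), skipped
Fold 2: move[1]->R => RRRRDLD VALID
Fold 3: move[0]->D => DRRRDLD VALID

Answer: XVV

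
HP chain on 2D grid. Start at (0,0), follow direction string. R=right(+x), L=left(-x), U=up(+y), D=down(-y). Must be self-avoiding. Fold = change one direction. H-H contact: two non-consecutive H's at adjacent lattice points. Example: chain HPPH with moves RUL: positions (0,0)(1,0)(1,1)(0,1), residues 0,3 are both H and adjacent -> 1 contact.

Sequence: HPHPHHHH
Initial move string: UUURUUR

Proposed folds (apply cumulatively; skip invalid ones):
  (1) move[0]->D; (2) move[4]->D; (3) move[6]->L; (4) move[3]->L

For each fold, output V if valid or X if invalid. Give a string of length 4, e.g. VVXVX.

Initial: UUURUUR -> [(0, 0), (0, 1), (0, 2), (0, 3), (1, 3), (1, 4), (1, 5), (2, 5)]
Fold 1: move[0]->D => DUURUUR INVALID (collision), skipped
Fold 2: move[4]->D => UUURDUR INVALID (collision), skipped
Fold 3: move[6]->L => UUURUUL VALID
Fold 4: move[3]->L => UUULUUL VALID

Answer: XXVV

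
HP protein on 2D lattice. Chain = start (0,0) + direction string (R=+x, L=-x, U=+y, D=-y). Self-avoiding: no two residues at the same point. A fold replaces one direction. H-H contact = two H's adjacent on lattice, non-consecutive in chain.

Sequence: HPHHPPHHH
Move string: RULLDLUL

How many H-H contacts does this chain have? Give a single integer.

Positions: [(0, 0), (1, 0), (1, 1), (0, 1), (-1, 1), (-1, 0), (-2, 0), (-2, 1), (-3, 1)]
H-H contact: residue 0 @(0,0) - residue 3 @(0, 1)

Answer: 1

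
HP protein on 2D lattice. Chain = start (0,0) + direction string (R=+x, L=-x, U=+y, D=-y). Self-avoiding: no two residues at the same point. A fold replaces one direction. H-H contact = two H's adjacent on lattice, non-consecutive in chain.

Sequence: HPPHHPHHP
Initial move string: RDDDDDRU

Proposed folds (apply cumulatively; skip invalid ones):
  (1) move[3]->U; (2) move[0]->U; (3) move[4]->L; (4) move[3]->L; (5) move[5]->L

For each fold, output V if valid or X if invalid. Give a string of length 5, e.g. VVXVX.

Answer: XXXVX

Derivation:
Initial: RDDDDDRU -> [(0, 0), (1, 0), (1, -1), (1, -2), (1, -3), (1, -4), (1, -5), (2, -5), (2, -4)]
Fold 1: move[3]->U => RDDUDDRU INVALID (collision), skipped
Fold 2: move[0]->U => UDDDDDRU INVALID (collision), skipped
Fold 3: move[4]->L => RDDDLDRU INVALID (collision), skipped
Fold 4: move[3]->L => RDDLDDRU VALID
Fold 5: move[5]->L => RDDLDLRU INVALID (collision), skipped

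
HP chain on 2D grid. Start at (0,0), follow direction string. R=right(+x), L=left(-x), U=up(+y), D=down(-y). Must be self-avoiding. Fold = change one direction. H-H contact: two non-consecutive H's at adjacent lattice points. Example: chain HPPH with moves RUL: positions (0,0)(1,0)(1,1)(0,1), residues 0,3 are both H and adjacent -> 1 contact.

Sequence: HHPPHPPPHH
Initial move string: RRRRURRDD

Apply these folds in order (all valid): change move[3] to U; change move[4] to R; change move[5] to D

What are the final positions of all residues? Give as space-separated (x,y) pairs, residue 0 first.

Answer: (0,0) (1,0) (2,0) (3,0) (3,1) (4,1) (4,0) (5,0) (5,-1) (5,-2)

Derivation:
Initial moves: RRRRURRDD
Fold: move[3]->U => RRRUURRDD (positions: [(0, 0), (1, 0), (2, 0), (3, 0), (3, 1), (3, 2), (4, 2), (5, 2), (5, 1), (5, 0)])
Fold: move[4]->R => RRRURRRDD (positions: [(0, 0), (1, 0), (2, 0), (3, 0), (3, 1), (4, 1), (5, 1), (6, 1), (6, 0), (6, -1)])
Fold: move[5]->D => RRRURDRDD (positions: [(0, 0), (1, 0), (2, 0), (3, 0), (3, 1), (4, 1), (4, 0), (5, 0), (5, -1), (5, -2)])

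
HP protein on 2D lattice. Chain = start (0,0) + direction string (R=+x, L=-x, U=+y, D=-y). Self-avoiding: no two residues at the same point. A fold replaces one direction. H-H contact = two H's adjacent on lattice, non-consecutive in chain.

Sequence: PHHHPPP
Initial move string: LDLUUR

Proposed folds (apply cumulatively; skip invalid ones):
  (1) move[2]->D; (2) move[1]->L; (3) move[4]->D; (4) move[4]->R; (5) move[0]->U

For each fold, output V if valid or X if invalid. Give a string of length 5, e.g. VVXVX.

Answer: XVXVV

Derivation:
Initial: LDLUUR -> [(0, 0), (-1, 0), (-1, -1), (-2, -1), (-2, 0), (-2, 1), (-1, 1)]
Fold 1: move[2]->D => LDDUUR INVALID (collision), skipped
Fold 2: move[1]->L => LLLUUR VALID
Fold 3: move[4]->D => LLLUDR INVALID (collision), skipped
Fold 4: move[4]->R => LLLURR VALID
Fold 5: move[0]->U => ULLURR VALID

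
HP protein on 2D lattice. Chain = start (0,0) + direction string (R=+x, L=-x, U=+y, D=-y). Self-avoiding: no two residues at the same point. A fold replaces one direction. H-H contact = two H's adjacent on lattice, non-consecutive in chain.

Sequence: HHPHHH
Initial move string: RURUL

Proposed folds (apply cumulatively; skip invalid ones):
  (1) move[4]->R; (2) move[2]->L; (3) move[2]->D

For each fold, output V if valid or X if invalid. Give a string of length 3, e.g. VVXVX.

Answer: VVX

Derivation:
Initial: RURUL -> [(0, 0), (1, 0), (1, 1), (2, 1), (2, 2), (1, 2)]
Fold 1: move[4]->R => RURUR VALID
Fold 2: move[2]->L => RULUR VALID
Fold 3: move[2]->D => RUDUR INVALID (collision), skipped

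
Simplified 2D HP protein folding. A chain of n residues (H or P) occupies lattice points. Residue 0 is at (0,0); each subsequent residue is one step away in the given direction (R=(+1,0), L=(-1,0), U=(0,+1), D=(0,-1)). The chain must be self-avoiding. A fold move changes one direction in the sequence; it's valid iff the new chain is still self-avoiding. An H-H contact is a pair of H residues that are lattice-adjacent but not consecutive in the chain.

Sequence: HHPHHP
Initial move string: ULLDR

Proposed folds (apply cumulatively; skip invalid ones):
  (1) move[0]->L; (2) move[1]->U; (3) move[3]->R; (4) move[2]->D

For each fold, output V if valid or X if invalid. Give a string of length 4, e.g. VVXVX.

Initial: ULLDR -> [(0, 0), (0, 1), (-1, 1), (-2, 1), (-2, 0), (-1, 0)]
Fold 1: move[0]->L => LLLDR VALID
Fold 2: move[1]->U => LULDR INVALID (collision), skipped
Fold 3: move[3]->R => LLLRR INVALID (collision), skipped
Fold 4: move[2]->D => LLDDR VALID

Answer: VXXV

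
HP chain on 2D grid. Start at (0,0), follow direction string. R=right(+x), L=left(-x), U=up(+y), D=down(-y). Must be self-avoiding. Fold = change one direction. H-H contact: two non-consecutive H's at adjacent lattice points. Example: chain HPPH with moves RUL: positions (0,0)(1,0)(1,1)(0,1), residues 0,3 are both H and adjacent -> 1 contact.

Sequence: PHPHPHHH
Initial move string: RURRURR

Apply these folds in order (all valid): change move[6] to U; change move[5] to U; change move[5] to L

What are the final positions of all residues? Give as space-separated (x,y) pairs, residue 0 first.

Answer: (0,0) (1,0) (1,1) (2,1) (3,1) (3,2) (2,2) (2,3)

Derivation:
Initial moves: RURRURR
Fold: move[6]->U => RURRURU (positions: [(0, 0), (1, 0), (1, 1), (2, 1), (3, 1), (3, 2), (4, 2), (4, 3)])
Fold: move[5]->U => RURRUUU (positions: [(0, 0), (1, 0), (1, 1), (2, 1), (3, 1), (3, 2), (3, 3), (3, 4)])
Fold: move[5]->L => RURRULU (positions: [(0, 0), (1, 0), (1, 1), (2, 1), (3, 1), (3, 2), (2, 2), (2, 3)])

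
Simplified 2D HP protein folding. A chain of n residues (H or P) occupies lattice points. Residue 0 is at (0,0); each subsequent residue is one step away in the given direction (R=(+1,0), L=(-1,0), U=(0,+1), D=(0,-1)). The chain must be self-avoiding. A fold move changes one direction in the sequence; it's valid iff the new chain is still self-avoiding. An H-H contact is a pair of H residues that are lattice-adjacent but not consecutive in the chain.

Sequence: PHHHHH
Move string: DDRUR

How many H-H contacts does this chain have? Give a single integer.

Answer: 1

Derivation:
Positions: [(0, 0), (0, -1), (0, -2), (1, -2), (1, -1), (2, -1)]
H-H contact: residue 1 @(0,-1) - residue 4 @(1, -1)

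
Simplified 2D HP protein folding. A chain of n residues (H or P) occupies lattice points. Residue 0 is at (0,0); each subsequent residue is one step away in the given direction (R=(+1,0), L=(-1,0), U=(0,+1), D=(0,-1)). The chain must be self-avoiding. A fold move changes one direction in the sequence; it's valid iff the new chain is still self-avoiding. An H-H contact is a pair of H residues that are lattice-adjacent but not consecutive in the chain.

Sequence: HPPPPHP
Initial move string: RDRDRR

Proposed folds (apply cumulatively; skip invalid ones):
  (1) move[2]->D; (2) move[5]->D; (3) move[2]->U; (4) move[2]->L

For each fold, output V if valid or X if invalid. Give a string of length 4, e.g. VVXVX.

Answer: VVXV

Derivation:
Initial: RDRDRR -> [(0, 0), (1, 0), (1, -1), (2, -1), (2, -2), (3, -2), (4, -2)]
Fold 1: move[2]->D => RDDDRR VALID
Fold 2: move[5]->D => RDDDRD VALID
Fold 3: move[2]->U => RDUDRD INVALID (collision), skipped
Fold 4: move[2]->L => RDLDRD VALID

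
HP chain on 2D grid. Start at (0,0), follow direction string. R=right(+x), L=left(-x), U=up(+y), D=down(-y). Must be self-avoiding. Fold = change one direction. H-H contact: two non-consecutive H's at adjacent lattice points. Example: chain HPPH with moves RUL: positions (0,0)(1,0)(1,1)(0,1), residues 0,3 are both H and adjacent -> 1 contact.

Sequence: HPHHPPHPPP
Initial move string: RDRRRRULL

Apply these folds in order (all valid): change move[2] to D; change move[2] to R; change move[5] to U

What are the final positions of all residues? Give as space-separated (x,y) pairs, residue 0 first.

Initial moves: RDRRRRULL
Fold: move[2]->D => RDDRRRULL (positions: [(0, 0), (1, 0), (1, -1), (1, -2), (2, -2), (3, -2), (4, -2), (4, -1), (3, -1), (2, -1)])
Fold: move[2]->R => RDRRRRULL (positions: [(0, 0), (1, 0), (1, -1), (2, -1), (3, -1), (4, -1), (5, -1), (5, 0), (4, 0), (3, 0)])
Fold: move[5]->U => RDRRRUULL (positions: [(0, 0), (1, 0), (1, -1), (2, -1), (3, -1), (4, -1), (4, 0), (4, 1), (3, 1), (2, 1)])

Answer: (0,0) (1,0) (1,-1) (2,-1) (3,-1) (4,-1) (4,0) (4,1) (3,1) (2,1)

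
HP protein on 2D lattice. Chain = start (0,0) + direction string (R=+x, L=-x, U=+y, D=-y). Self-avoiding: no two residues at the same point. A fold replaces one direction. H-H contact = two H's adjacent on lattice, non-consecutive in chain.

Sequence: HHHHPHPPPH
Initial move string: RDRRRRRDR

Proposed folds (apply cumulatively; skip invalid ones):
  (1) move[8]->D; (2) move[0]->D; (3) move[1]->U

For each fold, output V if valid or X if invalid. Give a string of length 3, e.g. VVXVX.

Initial: RDRRRRRDR -> [(0, 0), (1, 0), (1, -1), (2, -1), (3, -1), (4, -1), (5, -1), (6, -1), (6, -2), (7, -2)]
Fold 1: move[8]->D => RDRRRRRDD VALID
Fold 2: move[0]->D => DDRRRRRDD VALID
Fold 3: move[1]->U => DURRRRRDD INVALID (collision), skipped

Answer: VVX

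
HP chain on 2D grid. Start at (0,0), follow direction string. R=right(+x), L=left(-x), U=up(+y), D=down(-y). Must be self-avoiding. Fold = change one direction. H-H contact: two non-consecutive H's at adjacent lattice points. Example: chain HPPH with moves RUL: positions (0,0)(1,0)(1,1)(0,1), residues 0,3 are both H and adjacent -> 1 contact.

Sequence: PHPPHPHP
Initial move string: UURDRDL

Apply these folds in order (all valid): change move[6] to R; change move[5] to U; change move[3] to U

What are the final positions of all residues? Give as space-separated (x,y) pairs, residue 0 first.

Answer: (0,0) (0,1) (0,2) (1,2) (1,3) (2,3) (2,4) (3,4)

Derivation:
Initial moves: UURDRDL
Fold: move[6]->R => UURDRDR (positions: [(0, 0), (0, 1), (0, 2), (1, 2), (1, 1), (2, 1), (2, 0), (3, 0)])
Fold: move[5]->U => UURDRUR (positions: [(0, 0), (0, 1), (0, 2), (1, 2), (1, 1), (2, 1), (2, 2), (3, 2)])
Fold: move[3]->U => UURURUR (positions: [(0, 0), (0, 1), (0, 2), (1, 2), (1, 3), (2, 3), (2, 4), (3, 4)])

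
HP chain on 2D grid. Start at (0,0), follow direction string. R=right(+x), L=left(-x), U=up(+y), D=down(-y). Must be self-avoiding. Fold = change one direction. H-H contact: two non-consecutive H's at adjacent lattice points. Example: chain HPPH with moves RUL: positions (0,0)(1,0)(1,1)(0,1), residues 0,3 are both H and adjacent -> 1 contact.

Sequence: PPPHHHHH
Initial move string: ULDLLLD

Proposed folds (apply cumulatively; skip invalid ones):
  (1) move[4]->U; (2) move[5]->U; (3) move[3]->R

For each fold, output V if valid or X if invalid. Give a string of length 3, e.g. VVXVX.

Initial: ULDLLLD -> [(0, 0), (0, 1), (-1, 1), (-1, 0), (-2, 0), (-3, 0), (-4, 0), (-4, -1)]
Fold 1: move[4]->U => ULDLULD VALID
Fold 2: move[5]->U => ULDLUUD INVALID (collision), skipped
Fold 3: move[3]->R => ULDRULD INVALID (collision), skipped

Answer: VXX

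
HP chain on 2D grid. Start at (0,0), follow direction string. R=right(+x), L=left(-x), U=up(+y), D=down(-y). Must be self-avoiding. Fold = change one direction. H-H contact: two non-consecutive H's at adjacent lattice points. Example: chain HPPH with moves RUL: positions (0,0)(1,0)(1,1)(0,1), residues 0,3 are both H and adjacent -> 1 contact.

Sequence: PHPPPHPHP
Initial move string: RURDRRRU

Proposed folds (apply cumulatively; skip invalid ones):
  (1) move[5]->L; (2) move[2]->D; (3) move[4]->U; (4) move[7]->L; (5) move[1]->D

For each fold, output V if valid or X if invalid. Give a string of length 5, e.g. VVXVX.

Answer: XXXXV

Derivation:
Initial: RURDRRRU -> [(0, 0), (1, 0), (1, 1), (2, 1), (2, 0), (3, 0), (4, 0), (5, 0), (5, 1)]
Fold 1: move[5]->L => RURDRLRU INVALID (collision), skipped
Fold 2: move[2]->D => RUDDRRRU INVALID (collision), skipped
Fold 3: move[4]->U => RURDURRU INVALID (collision), skipped
Fold 4: move[7]->L => RURDRRRL INVALID (collision), skipped
Fold 5: move[1]->D => RDRDRRRU VALID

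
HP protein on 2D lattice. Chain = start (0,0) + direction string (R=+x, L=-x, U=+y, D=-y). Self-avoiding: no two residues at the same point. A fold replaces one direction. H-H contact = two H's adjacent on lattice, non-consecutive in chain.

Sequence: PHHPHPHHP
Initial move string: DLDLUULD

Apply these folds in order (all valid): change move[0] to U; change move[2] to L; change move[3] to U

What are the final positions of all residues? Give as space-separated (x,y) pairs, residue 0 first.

Answer: (0,0) (0,1) (-1,1) (-2,1) (-2,2) (-2,3) (-2,4) (-3,4) (-3,3)

Derivation:
Initial moves: DLDLUULD
Fold: move[0]->U => ULDLUULD (positions: [(0, 0), (0, 1), (-1, 1), (-1, 0), (-2, 0), (-2, 1), (-2, 2), (-3, 2), (-3, 1)])
Fold: move[2]->L => ULLLUULD (positions: [(0, 0), (0, 1), (-1, 1), (-2, 1), (-3, 1), (-3, 2), (-3, 3), (-4, 3), (-4, 2)])
Fold: move[3]->U => ULLUUULD (positions: [(0, 0), (0, 1), (-1, 1), (-2, 1), (-2, 2), (-2, 3), (-2, 4), (-3, 4), (-3, 3)])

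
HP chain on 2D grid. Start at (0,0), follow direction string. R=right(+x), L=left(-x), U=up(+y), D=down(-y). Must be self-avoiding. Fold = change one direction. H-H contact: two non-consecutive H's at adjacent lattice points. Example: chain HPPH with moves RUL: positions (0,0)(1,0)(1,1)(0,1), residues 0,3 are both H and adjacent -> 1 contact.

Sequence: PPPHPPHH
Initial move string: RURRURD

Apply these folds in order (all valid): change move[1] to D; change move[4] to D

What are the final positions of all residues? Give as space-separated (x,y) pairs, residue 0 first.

Initial moves: RURRURD
Fold: move[1]->D => RDRRURD (positions: [(0, 0), (1, 0), (1, -1), (2, -1), (3, -1), (3, 0), (4, 0), (4, -1)])
Fold: move[4]->D => RDRRDRD (positions: [(0, 0), (1, 0), (1, -1), (2, -1), (3, -1), (3, -2), (4, -2), (4, -3)])

Answer: (0,0) (1,0) (1,-1) (2,-1) (3,-1) (3,-2) (4,-2) (4,-3)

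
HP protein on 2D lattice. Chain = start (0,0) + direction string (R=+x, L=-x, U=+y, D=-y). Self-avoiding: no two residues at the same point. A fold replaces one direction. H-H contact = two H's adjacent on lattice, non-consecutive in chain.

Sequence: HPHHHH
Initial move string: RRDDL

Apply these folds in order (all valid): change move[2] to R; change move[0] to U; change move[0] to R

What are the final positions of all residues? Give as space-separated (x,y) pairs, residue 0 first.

Initial moves: RRDDL
Fold: move[2]->R => RRRDL (positions: [(0, 0), (1, 0), (2, 0), (3, 0), (3, -1), (2, -1)])
Fold: move[0]->U => URRDL (positions: [(0, 0), (0, 1), (1, 1), (2, 1), (2, 0), (1, 0)])
Fold: move[0]->R => RRRDL (positions: [(0, 0), (1, 0), (2, 0), (3, 0), (3, -1), (2, -1)])

Answer: (0,0) (1,0) (2,0) (3,0) (3,-1) (2,-1)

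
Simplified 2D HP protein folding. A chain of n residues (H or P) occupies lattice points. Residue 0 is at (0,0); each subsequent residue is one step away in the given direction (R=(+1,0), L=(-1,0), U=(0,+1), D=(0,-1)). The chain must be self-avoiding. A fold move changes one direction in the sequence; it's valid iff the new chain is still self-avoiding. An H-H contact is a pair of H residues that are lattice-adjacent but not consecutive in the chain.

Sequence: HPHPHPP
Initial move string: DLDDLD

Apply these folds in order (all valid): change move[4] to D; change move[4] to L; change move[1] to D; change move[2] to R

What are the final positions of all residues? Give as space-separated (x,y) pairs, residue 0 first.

Initial moves: DLDDLD
Fold: move[4]->D => DLDDDD (positions: [(0, 0), (0, -1), (-1, -1), (-1, -2), (-1, -3), (-1, -4), (-1, -5)])
Fold: move[4]->L => DLDDLD (positions: [(0, 0), (0, -1), (-1, -1), (-1, -2), (-1, -3), (-2, -3), (-2, -4)])
Fold: move[1]->D => DDDDLD (positions: [(0, 0), (0, -1), (0, -2), (0, -3), (0, -4), (-1, -4), (-1, -5)])
Fold: move[2]->R => DDRDLD (positions: [(0, 0), (0, -1), (0, -2), (1, -2), (1, -3), (0, -3), (0, -4)])

Answer: (0,0) (0,-1) (0,-2) (1,-2) (1,-3) (0,-3) (0,-4)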